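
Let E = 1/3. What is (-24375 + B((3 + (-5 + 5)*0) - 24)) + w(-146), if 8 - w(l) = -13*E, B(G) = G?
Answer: -73151/3 ≈ -24384.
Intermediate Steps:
E = 1/3 ≈ 0.33333
w(l) = 37/3 (w(l) = 8 - (-13)/3 = 8 - 1*(-13/3) = 8 + 13/3 = 37/3)
(-24375 + B((3 + (-5 + 5)*0) - 24)) + w(-146) = (-24375 + ((3 + (-5 + 5)*0) - 24)) + 37/3 = (-24375 + ((3 + 0*0) - 24)) + 37/3 = (-24375 + ((3 + 0) - 24)) + 37/3 = (-24375 + (3 - 24)) + 37/3 = (-24375 - 21) + 37/3 = -24396 + 37/3 = -73151/3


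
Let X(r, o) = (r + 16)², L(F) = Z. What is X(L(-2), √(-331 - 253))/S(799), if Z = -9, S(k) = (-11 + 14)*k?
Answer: 49/2397 ≈ 0.020442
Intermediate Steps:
S(k) = 3*k
L(F) = -9
X(r, o) = (16 + r)²
X(L(-2), √(-331 - 253))/S(799) = (16 - 9)²/((3*799)) = 7²/2397 = 49*(1/2397) = 49/2397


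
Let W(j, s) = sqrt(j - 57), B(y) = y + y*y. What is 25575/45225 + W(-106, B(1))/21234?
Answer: 341/603 + I*sqrt(163)/21234 ≈ 0.56551 + 0.00060126*I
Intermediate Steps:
B(y) = y + y**2
W(j, s) = sqrt(-57 + j)
25575/45225 + W(-106, B(1))/21234 = 25575/45225 + sqrt(-57 - 106)/21234 = 25575*(1/45225) + sqrt(-163)*(1/21234) = 341/603 + (I*sqrt(163))*(1/21234) = 341/603 + I*sqrt(163)/21234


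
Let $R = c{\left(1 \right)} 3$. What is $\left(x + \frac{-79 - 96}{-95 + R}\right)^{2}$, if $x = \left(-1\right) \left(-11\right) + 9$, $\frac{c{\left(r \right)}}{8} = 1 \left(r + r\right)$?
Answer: $\frac{1243225}{2209} \approx 562.8$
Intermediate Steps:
$c{\left(r \right)} = 16 r$ ($c{\left(r \right)} = 8 \cdot 1 \left(r + r\right) = 8 \cdot 1 \cdot 2 r = 8 \cdot 2 r = 16 r$)
$R = 48$ ($R = 16 \cdot 1 \cdot 3 = 16 \cdot 3 = 48$)
$x = 20$ ($x = 11 + 9 = 20$)
$\left(x + \frac{-79 - 96}{-95 + R}\right)^{2} = \left(20 + \frac{-79 - 96}{-95 + 48}\right)^{2} = \left(20 - \frac{175}{-47}\right)^{2} = \left(20 - - \frac{175}{47}\right)^{2} = \left(20 + \frac{175}{47}\right)^{2} = \left(\frac{1115}{47}\right)^{2} = \frac{1243225}{2209}$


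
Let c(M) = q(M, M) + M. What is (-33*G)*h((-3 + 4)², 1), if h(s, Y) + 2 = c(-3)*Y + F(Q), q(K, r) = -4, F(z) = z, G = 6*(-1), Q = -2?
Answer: -2178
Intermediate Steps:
G = -6
c(M) = -4 + M
h(s, Y) = -4 - 7*Y (h(s, Y) = -2 + ((-4 - 3)*Y - 2) = -2 + (-7*Y - 2) = -2 + (-2 - 7*Y) = -4 - 7*Y)
(-33*G)*h((-3 + 4)², 1) = (-33*(-6))*(-4 - 7*1) = 198*(-4 - 7) = 198*(-11) = -2178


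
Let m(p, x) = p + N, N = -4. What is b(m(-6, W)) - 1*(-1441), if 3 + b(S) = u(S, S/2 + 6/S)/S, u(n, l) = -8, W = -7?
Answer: 7194/5 ≈ 1438.8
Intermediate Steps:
m(p, x) = -4 + p (m(p, x) = p - 4 = -4 + p)
b(S) = -3 - 8/S
b(m(-6, W)) - 1*(-1441) = (-3 - 8/(-4 - 6)) - 1*(-1441) = (-3 - 8/(-10)) + 1441 = (-3 - 8*(-⅒)) + 1441 = (-3 + ⅘) + 1441 = -11/5 + 1441 = 7194/5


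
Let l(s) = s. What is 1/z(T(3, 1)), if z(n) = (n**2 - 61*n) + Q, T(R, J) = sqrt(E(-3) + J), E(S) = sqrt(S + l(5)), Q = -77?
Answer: -1/(76 - sqrt(2) + 61*sqrt(1 + sqrt(2))) ≈ -0.0059044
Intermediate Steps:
E(S) = sqrt(5 + S) (E(S) = sqrt(S + 5) = sqrt(5 + S))
T(R, J) = sqrt(J + sqrt(2)) (T(R, J) = sqrt(sqrt(5 - 3) + J) = sqrt(sqrt(2) + J) = sqrt(J + sqrt(2)))
z(n) = -77 + n**2 - 61*n (z(n) = (n**2 - 61*n) - 77 = -77 + n**2 - 61*n)
1/z(T(3, 1)) = 1/(-77 + (sqrt(1 + sqrt(2)))**2 - 61*sqrt(1 + sqrt(2))) = 1/(-77 + (1 + sqrt(2)) - 61*sqrt(1 + sqrt(2))) = 1/(-76 + sqrt(2) - 61*sqrt(1 + sqrt(2)))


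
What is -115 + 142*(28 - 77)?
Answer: -7073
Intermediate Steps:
-115 + 142*(28 - 77) = -115 + 142*(-49) = -115 - 6958 = -7073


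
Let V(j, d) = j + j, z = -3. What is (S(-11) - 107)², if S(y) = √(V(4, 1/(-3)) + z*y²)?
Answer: (107 - I*√355)² ≈ 11094.0 - 4032.1*I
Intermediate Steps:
V(j, d) = 2*j
S(y) = √(8 - 3*y²) (S(y) = √(2*4 - 3*y²) = √(8 - 3*y²))
(S(-11) - 107)² = (√(8 - 3*(-11)²) - 107)² = (√(8 - 3*121) - 107)² = (√(8 - 363) - 107)² = (√(-355) - 107)² = (I*√355 - 107)² = (-107 + I*√355)²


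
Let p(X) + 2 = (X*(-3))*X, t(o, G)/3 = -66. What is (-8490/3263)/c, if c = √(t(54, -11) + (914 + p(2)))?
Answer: -1415*√78/127257 ≈ -0.098202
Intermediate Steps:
t(o, G) = -198 (t(o, G) = 3*(-66) = -198)
p(X) = -2 - 3*X² (p(X) = -2 + (X*(-3))*X = -2 + (-3*X)*X = -2 - 3*X²)
c = 3*√78 (c = √(-198 + (914 + (-2 - 3*2²))) = √(-198 + (914 + (-2 - 3*4))) = √(-198 + (914 + (-2 - 12))) = √(-198 + (914 - 14)) = √(-198 + 900) = √702 = 3*√78 ≈ 26.495)
(-8490/3263)/c = (-8490/3263)/((3*√78)) = (-8490*1/3263)*(√78/234) = -1415*√78/127257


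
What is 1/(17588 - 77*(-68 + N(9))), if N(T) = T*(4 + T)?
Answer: 1/13815 ≈ 7.2385e-5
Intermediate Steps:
1/(17588 - 77*(-68 + N(9))) = 1/(17588 - 77*(-68 + 9*(4 + 9))) = 1/(17588 - 77*(-68 + 9*13)) = 1/(17588 - 77*(-68 + 117)) = 1/(17588 - 77*49) = 1/(17588 - 1*3773) = 1/(17588 - 3773) = 1/13815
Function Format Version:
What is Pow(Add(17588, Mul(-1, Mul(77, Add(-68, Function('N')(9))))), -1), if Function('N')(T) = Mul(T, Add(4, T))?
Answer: Rational(1, 13815) ≈ 7.2385e-5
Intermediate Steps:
Pow(Add(17588, Mul(-1, Mul(77, Add(-68, Function('N')(9))))), -1) = Pow(Add(17588, Mul(-1, Mul(77, Add(-68, Mul(9, Add(4, 9)))))), -1) = Pow(Add(17588, Mul(-1, Mul(77, Add(-68, Mul(9, 13))))), -1) = Pow(Add(17588, Mul(-1, Mul(77, Add(-68, 117)))), -1) = Pow(Add(17588, Mul(-1, Mul(77, 49))), -1) = Pow(Add(17588, Mul(-1, 3773)), -1) = Pow(Add(17588, -3773), -1) = Pow(13815, -1) = Rational(1, 13815)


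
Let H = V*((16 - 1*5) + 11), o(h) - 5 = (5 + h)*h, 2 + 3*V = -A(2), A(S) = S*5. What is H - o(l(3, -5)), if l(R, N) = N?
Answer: -93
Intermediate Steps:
A(S) = 5*S
V = -4 (V = -2/3 + (-5*2)/3 = -2/3 + (-1*10)/3 = -2/3 + (1/3)*(-10) = -2/3 - 10/3 = -4)
o(h) = 5 + h*(5 + h) (o(h) = 5 + (5 + h)*h = 5 + h*(5 + h))
H = -88 (H = -4*((16 - 1*5) + 11) = -4*((16 - 5) + 11) = -4*(11 + 11) = -4*22 = -88)
H - o(l(3, -5)) = -88 - (5 + (-5)**2 + 5*(-5)) = -88 - (5 + 25 - 25) = -88 - 1*5 = -88 - 5 = -93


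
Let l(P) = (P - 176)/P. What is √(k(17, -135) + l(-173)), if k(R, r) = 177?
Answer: √5357810/173 ≈ 13.380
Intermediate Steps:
l(P) = (-176 + P)/P
√(k(17, -135) + l(-173)) = √(177 + (-176 - 173)/(-173)) = √(177 - 1/173*(-349)) = √(177 + 349/173) = √(30970/173) = √5357810/173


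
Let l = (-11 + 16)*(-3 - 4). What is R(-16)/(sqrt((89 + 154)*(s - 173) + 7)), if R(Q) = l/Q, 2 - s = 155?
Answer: -35*I*sqrt(79211)/1267376 ≈ -0.0077724*I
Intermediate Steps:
s = -153 (s = 2 - 1*155 = 2 - 155 = -153)
l = -35 (l = 5*(-7) = -35)
R(Q) = -35/Q
R(-16)/(sqrt((89 + 154)*(s - 173) + 7)) = (-35/(-16))/(sqrt((89 + 154)*(-153 - 173) + 7)) = (-35*(-1/16))/(sqrt(243*(-326) + 7)) = 35/(16*(sqrt(-79218 + 7))) = 35/(16*(sqrt(-79211))) = 35/(16*((I*sqrt(79211)))) = 35*(-I*sqrt(79211)/79211)/16 = -35*I*sqrt(79211)/1267376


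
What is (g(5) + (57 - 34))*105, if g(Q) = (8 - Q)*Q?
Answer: 3990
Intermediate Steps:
g(Q) = Q*(8 - Q)
(g(5) + (57 - 34))*105 = (5*(8 - 1*5) + (57 - 34))*105 = (5*(8 - 5) + 23)*105 = (5*3 + 23)*105 = (15 + 23)*105 = 38*105 = 3990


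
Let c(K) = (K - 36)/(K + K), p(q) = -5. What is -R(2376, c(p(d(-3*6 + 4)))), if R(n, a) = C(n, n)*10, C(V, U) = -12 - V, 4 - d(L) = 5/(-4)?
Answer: 23880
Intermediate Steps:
d(L) = 21/4 (d(L) = 4 - 5/(-4) = 4 - 5*(-1)/4 = 4 - 1*(-5/4) = 4 + 5/4 = 21/4)
c(K) = (-36 + K)/(2*K) (c(K) = (-36 + K)/((2*K)) = (-36 + K)*(1/(2*K)) = (-36 + K)/(2*K))
R(n, a) = -120 - 10*n (R(n, a) = (-12 - n)*10 = -120 - 10*n)
-R(2376, c(p(d(-3*6 + 4)))) = -(-120 - 10*2376) = -(-120 - 23760) = -1*(-23880) = 23880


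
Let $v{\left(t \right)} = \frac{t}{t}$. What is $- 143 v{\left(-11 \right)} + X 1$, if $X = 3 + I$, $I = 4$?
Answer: $-136$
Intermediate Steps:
$X = 7$ ($X = 3 + 4 = 7$)
$v{\left(t \right)} = 1$
$- 143 v{\left(-11 \right)} + X 1 = \left(-143\right) 1 + 7 \cdot 1 = -143 + 7 = -136$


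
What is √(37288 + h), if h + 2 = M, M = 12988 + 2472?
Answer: √52746 ≈ 229.67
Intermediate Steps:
M = 15460
h = 15458 (h = -2 + 15460 = 15458)
√(37288 + h) = √(37288 + 15458) = √52746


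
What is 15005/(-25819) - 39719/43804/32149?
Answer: -21131888718841/36359730577924 ≈ -0.58119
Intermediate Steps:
15005/(-25819) - 39719/43804/32149 = 15005*(-1/25819) - 39719*1/43804*(1/32149) = -15005/25819 - 39719/43804*1/32149 = -15005/25819 - 39719/1408254796 = -21131888718841/36359730577924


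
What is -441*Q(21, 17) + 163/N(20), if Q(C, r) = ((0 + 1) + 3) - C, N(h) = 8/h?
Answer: 15809/2 ≈ 7904.5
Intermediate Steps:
Q(C, r) = 4 - C (Q(C, r) = (1 + 3) - C = 4 - C)
-441*Q(21, 17) + 163/N(20) = -441*(4 - 1*21) + 163/((8/20)) = -441*(4 - 21) + 163/((8*(1/20))) = -441*(-17) + 163/(2/5) = 7497 + 163*(5/2) = 7497 + 815/2 = 15809/2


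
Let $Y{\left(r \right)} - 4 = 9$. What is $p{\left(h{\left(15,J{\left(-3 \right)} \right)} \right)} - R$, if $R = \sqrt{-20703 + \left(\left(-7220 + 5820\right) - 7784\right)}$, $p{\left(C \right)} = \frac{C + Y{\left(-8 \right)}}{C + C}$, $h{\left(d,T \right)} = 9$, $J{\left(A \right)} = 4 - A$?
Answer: $\frac{11}{9} - 11 i \sqrt{247} \approx 1.2222 - 172.88 i$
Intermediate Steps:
$Y{\left(r \right)} = 13$ ($Y{\left(r \right)} = 4 + 9 = 13$)
$p{\left(C \right)} = \frac{13 + C}{2 C}$ ($p{\left(C \right)} = \frac{C + 13}{C + C} = \frac{13 + C}{2 C}$)
$R = 11 i \sqrt{247}$ ($R = \sqrt{-20703 - 9184} = \sqrt{-29887} = 11 i \sqrt{247} \approx 172.88 i$)
$p{\left(h{\left(15,J{\left(-3 \right)} \right)} \right)} - R = \frac{13 + 9}{2 \cdot 9} - 11 i \sqrt{247} = \frac{1}{2} \cdot \frac{1}{9} \cdot 22 - 11 i \sqrt{247} = \frac{11}{9} - 11 i \sqrt{247}$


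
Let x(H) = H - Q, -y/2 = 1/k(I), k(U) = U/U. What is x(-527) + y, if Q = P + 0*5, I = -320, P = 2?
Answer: -531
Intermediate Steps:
Q = 2 (Q = 2 + 0*5 = 2 + 0 = 2)
k(U) = 1
y = -2 (y = -2/1 = -2*1 = -2)
x(H) = -2 + H (x(H) = H - 1*2 = H - 2 = -2 + H)
x(-527) + y = (-2 - 527) - 2 = -529 - 2 = -531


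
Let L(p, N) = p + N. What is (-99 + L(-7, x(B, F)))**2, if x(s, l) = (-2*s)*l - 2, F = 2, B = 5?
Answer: 16384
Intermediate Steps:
x(s, l) = -2 - 2*l*s (x(s, l) = -2*l*s - 2 = -2 - 2*l*s)
L(p, N) = N + p
(-99 + L(-7, x(B, F)))**2 = (-99 + ((-2 - 2*2*5) - 7))**2 = (-99 + ((-2 - 20) - 7))**2 = (-99 + (-22 - 7))**2 = (-99 - 29)**2 = (-128)**2 = 16384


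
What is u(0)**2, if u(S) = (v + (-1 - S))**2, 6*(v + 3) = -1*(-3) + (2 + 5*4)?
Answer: 1/1296 ≈ 0.00077160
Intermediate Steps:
v = 7/6 (v = -3 + (-1*(-3) + (2 + 5*4))/6 = -3 + (3 + (2 + 20))/6 = -3 + (3 + 22)/6 = -3 + (1/6)*25 = -3 + 25/6 = 7/6 ≈ 1.1667)
u(S) = (1/6 - S)**2 (u(S) = (7/6 + (-1 - S))**2 = (1/6 - S)**2)
u(0)**2 = ((-1 + 6*0)**2/36)**2 = ((-1 + 0)**2/36)**2 = ((1/36)*(-1)**2)**2 = ((1/36)*1)**2 = (1/36)**2 = 1/1296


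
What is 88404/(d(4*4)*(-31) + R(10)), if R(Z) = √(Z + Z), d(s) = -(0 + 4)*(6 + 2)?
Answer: 21924192/246011 - 44202*√5/246011 ≈ 88.717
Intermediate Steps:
d(s) = -32 (d(s) = -4*8 = -1*32 = -32)
R(Z) = √2*√Z (R(Z) = √(2*Z) = √2*√Z)
88404/(d(4*4)*(-31) + R(10)) = 88404/(-32*(-31) + √2*√10) = 88404/(992 + 2*√5)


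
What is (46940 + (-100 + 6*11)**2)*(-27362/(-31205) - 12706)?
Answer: -19068302147328/31205 ≈ -6.1107e+8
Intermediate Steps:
(46940 + (-100 + 6*11)**2)*(-27362/(-31205) - 12706) = (46940 + (-100 + 66)**2)*(-27362*(-1/31205) - 12706) = (46940 + (-34)**2)*(27362/31205 - 12706) = (46940 + 1156)*(-396463368/31205) = 48096*(-396463368/31205) = -19068302147328/31205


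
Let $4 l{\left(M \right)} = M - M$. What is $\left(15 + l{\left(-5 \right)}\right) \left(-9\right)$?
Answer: $-135$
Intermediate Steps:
$l{\left(M \right)} = 0$ ($l{\left(M \right)} = \frac{M - M}{4} = \frac{1}{4} \cdot 0 = 0$)
$\left(15 + l{\left(-5 \right)}\right) \left(-9\right) = \left(15 + 0\right) \left(-9\right) = 15 \left(-9\right) = -135$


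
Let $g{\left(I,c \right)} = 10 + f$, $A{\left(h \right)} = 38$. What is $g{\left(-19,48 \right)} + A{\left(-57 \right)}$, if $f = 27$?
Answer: $75$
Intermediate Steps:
$g{\left(I,c \right)} = 37$ ($g{\left(I,c \right)} = 10 + 27 = 37$)
$g{\left(-19,48 \right)} + A{\left(-57 \right)} = 37 + 38 = 75$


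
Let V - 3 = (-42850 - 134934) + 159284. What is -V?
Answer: 18497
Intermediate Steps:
V = -18497 (V = 3 + ((-42850 - 134934) + 159284) = 3 + (-177784 + 159284) = 3 - 18500 = -18497)
-V = -1*(-18497) = 18497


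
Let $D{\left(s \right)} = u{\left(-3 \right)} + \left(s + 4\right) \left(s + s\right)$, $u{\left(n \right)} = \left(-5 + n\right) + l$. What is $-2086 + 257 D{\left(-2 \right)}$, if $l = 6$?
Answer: $-4656$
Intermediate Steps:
$u{\left(n \right)} = 1 + n$ ($u{\left(n \right)} = \left(-5 + n\right) + 6 = 1 + n$)
$D{\left(s \right)} = -2 + 2 s \left(4 + s\right)$ ($D{\left(s \right)} = \left(1 - 3\right) + \left(s + 4\right) \left(s + s\right) = -2 + \left(4 + s\right) 2 s = -2 + 2 s \left(4 + s\right)$)
$-2086 + 257 D{\left(-2 \right)} = -2086 + 257 \left(-2 + 2 \left(-2\right)^{2} + 8 \left(-2\right)\right) = -2086 + 257 \left(-2 + 2 \cdot 4 - 16\right) = -2086 + 257 \left(-2 + 8 - 16\right) = -2086 + 257 \left(-10\right) = -2086 - 2570 = -4656$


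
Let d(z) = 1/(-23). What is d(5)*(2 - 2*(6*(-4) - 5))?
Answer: -60/23 ≈ -2.6087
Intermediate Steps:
d(z) = -1/23
d(5)*(2 - 2*(6*(-4) - 5)) = -(2 - 2*(6*(-4) - 5))/23 = -(2 - 2*(-24 - 5))/23 = -(2 - 2*(-29))/23 = -(2 + 58)/23 = -1/23*60 = -60/23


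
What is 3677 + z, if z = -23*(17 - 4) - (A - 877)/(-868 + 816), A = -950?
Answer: 173829/52 ≈ 3342.9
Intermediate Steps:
z = -17375/52 (z = -23*(17 - 4) - (-950 - 877)/(-868 + 816) = -23*13 - (-1827)/(-52) = -299 - (-1827)*(-1)/52 = -299 - 1*1827/52 = -299 - 1827/52 = -17375/52 ≈ -334.13)
3677 + z = 3677 - 17375/52 = 173829/52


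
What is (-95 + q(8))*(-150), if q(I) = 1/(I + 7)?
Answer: 14240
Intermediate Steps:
q(I) = 1/(7 + I)
(-95 + q(8))*(-150) = (-95 + 1/(7 + 8))*(-150) = (-95 + 1/15)*(-150) = -1424/15*(-150) = 14240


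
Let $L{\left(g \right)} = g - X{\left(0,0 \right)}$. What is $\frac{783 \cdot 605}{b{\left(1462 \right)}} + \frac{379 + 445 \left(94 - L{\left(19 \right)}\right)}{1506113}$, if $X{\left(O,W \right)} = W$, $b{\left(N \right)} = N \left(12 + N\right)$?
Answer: $\frac{10210490711}{42151369372} \approx 0.24223$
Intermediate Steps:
$L{\left(g \right)} = g$ ($L{\left(g \right)} = g - 0 = g + 0 = g$)
$\frac{783 \cdot 605}{b{\left(1462 \right)}} + \frac{379 + 445 \left(94 - L{\left(19 \right)}\right)}{1506113} = \frac{783 \cdot 605}{1462 \left(12 + 1462\right)} + \frac{379 + 445 \left(94 - 19\right)}{1506113} = \frac{473715}{1462 \cdot 1474} + \left(379 + 445 \left(94 - 19\right)\right) \frac{1}{1506113} = \frac{473715}{2154988} + \left(379 + 445 \cdot 75\right) \frac{1}{1506113} = 473715 \cdot \frac{1}{2154988} + \left(379 + 33375\right) \frac{1}{1506113} = \frac{43065}{195908} + 33754 \cdot \frac{1}{1506113} = \frac{43065}{195908} + \frac{4822}{215159} = \frac{10210490711}{42151369372}$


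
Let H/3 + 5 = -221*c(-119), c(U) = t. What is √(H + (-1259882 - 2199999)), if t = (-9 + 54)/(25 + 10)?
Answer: I*√169576673/7 ≈ 1860.3*I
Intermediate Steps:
t = 9/7 (t = 45/35 = 45*(1/35) = 9/7 ≈ 1.2857)
c(U) = 9/7
H = -6072/7 (H = -15 + 3*(-221*9/7) = -15 + 3*(-1989/7) = -15 - 5967/7 = -6072/7 ≈ -867.43)
√(H + (-1259882 - 2199999)) = √(-6072/7 + (-1259882 - 2199999)) = √(-6072/7 - 3459881) = √(-24225239/7) = I*√169576673/7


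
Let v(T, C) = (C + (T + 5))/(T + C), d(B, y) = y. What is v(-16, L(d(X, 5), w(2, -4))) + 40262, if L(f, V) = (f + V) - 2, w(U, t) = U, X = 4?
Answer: 442888/11 ≈ 40263.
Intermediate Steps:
L(f, V) = -2 + V + f (L(f, V) = (V + f) - 2 = -2 + V + f)
v(T, C) = (5 + C + T)/(C + T) (v(T, C) = (C + (5 + T))/(C + T) = (5 + C + T)/(C + T))
v(-16, L(d(X, 5), w(2, -4))) + 40262 = (5 + (-2 + 2 + 5) - 16)/((-2 + 2 + 5) - 16) + 40262 = (5 + 5 - 16)/(5 - 16) + 40262 = -6/(-11) + 40262 = -1/11*(-6) + 40262 = 6/11 + 40262 = 442888/11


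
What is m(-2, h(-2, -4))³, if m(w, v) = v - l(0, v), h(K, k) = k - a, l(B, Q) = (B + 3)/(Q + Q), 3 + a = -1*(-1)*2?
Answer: -125/8 ≈ -15.625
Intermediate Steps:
a = -1 (a = -3 - 1*(-1)*2 = -3 + 1*2 = -3 + 2 = -1)
l(B, Q) = (3 + B)/(2*Q) (l(B, Q) = (3 + B)/((2*Q)) = (3 + B)*(1/(2*Q)) = (3 + B)/(2*Q))
h(K, k) = 1 + k (h(K, k) = k - 1*(-1) = k + 1 = 1 + k)
m(w, v) = v - 3/(2*v) (m(w, v) = v - (3 + 0)/(2*v) = v - 3/(2*v))
m(-2, h(-2, -4))³ = ((1 - 4) - 3/(2*(1 - 4)))³ = (-3 - 3/2/(-3))³ = (-3 - 3/2*(-⅓))³ = (-3 + ½)³ = (-5/2)³ = -125/8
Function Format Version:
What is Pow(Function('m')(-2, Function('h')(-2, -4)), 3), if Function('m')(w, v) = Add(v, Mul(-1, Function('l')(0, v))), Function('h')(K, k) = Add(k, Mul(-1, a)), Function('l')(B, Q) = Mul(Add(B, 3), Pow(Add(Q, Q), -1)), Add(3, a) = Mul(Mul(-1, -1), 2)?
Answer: Rational(-125, 8) ≈ -15.625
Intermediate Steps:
a = -1 (a = Add(-3, Mul(Mul(-1, -1), 2)) = Add(-3, Mul(1, 2)) = Add(-3, 2) = -1)
Function('l')(B, Q) = Mul(Rational(1, 2), Pow(Q, -1), Add(3, B)) (Function('l')(B, Q) = Mul(Add(3, B), Pow(Mul(2, Q), -1)) = Mul(Add(3, B), Mul(Rational(1, 2), Pow(Q, -1))) = Mul(Rational(1, 2), Pow(Q, -1), Add(3, B)))
Function('h')(K, k) = Add(1, k) (Function('h')(K, k) = Add(k, Mul(-1, -1)) = Add(k, 1) = Add(1, k))
Function('m')(w, v) = Add(v, Mul(Rational(-3, 2), Pow(v, -1))) (Function('m')(w, v) = Add(v, Mul(-1, Mul(Rational(1, 2), Pow(v, -1), Add(3, 0)))) = Add(v, Mul(-1, Mul(Rational(1, 2), Pow(v, -1), 3))) = Add(v, Mul(-1, Mul(Rational(3, 2), Pow(v, -1)))) = Add(v, Mul(Rational(-3, 2), Pow(v, -1))))
Pow(Function('m')(-2, Function('h')(-2, -4)), 3) = Pow(Add(Add(1, -4), Mul(Rational(-3, 2), Pow(Add(1, -4), -1))), 3) = Pow(Add(-3, Mul(Rational(-3, 2), Pow(-3, -1))), 3) = Pow(Add(-3, Mul(Rational(-3, 2), Rational(-1, 3))), 3) = Pow(Add(-3, Rational(1, 2)), 3) = Pow(Rational(-5, 2), 3) = Rational(-125, 8)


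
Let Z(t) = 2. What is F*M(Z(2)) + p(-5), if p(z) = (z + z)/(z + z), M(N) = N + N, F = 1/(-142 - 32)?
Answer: 85/87 ≈ 0.97701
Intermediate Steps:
F = -1/174 (F = 1/(-174) = -1/174 ≈ -0.0057471)
M(N) = 2*N
p(z) = 1 (p(z) = (2*z)/((2*z)) = (2*z)*(1/(2*z)) = 1)
F*M(Z(2)) + p(-5) = -2/87 + 1 = 85/87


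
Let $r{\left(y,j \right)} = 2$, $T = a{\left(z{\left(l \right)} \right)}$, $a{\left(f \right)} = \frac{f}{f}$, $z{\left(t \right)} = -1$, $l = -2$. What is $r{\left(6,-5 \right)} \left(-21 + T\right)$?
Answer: $-40$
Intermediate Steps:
$a{\left(f \right)} = 1$
$T = 1$
$r{\left(6,-5 \right)} \left(-21 + T\right) = 2 \left(-21 + 1\right) = 2 \left(-20\right) = -40$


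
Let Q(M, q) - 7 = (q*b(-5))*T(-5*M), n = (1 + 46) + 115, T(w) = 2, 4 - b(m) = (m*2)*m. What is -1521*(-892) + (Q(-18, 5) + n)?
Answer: 1356441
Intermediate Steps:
b(m) = 4 - 2*m² (b(m) = 4 - m*2*m = 4 - 2*m*m = 4 - 2*m²)
n = 162 (n = 47 + 115 = 162)
Q(M, q) = 7 - 92*q (Q(M, q) = 7 + (q*(4 - 2*(-5)²))*2 = 7 + (q*(4 - 2*25))*2 = 7 + (q*(4 - 50))*2 = 7 + (q*(-46))*2 = 7 - 46*q*2 = 7 - 92*q)
-1521*(-892) + (Q(-18, 5) + n) = -1521*(-892) + ((7 - 92*5) + 162) = 1356732 + ((7 - 460) + 162) = 1356732 + (-453 + 162) = 1356732 - 291 = 1356441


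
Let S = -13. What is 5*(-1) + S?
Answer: -18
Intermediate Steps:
5*(-1) + S = 5*(-1) - 13 = -5 - 13 = -18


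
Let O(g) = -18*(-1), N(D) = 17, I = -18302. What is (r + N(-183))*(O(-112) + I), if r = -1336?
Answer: 24116596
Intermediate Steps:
O(g) = 18
(r + N(-183))*(O(-112) + I) = (-1336 + 17)*(18 - 18302) = -1319*(-18284) = 24116596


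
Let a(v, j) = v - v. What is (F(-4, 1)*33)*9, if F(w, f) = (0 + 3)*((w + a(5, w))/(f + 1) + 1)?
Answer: -891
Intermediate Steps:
a(v, j) = 0
F(w, f) = 3 + 3*w/(1 + f) (F(w, f) = (0 + 3)*((w + 0)/(f + 1) + 1) = 3*(w/(1 + f) + 1) = 3*(1 + w/(1 + f)) = 3 + 3*w/(1 + f))
(F(-4, 1)*33)*9 = ((3*(1 + 1 - 4)/(1 + 1))*33)*9 = ((3*(-2)/2)*33)*9 = ((3*(½)*(-2))*33)*9 = -3*33*9 = -99*9 = -891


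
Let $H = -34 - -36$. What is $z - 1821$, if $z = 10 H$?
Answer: $-1801$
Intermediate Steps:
$H = 2$ ($H = -34 + 36 = 2$)
$z = 20$ ($z = 10 \cdot 2 = 20$)
$z - 1821 = 20 - 1821 = -1801$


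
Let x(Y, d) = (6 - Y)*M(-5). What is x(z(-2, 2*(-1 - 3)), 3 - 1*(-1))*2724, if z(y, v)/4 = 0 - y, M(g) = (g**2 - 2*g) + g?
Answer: -163440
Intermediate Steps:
M(g) = g**2 - g
z(y, v) = -4*y (z(y, v) = 4*(0 - y) = 4*(-y) = -4*y)
x(Y, d) = 180 - 30*Y (x(Y, d) = (6 - Y)*(-5*(-1 - 5)) = (6 - Y)*(-5*(-6)) = (6 - Y)*30 = 180 - 30*Y)
x(z(-2, 2*(-1 - 3)), 3 - 1*(-1))*2724 = (180 - (-120)*(-2))*2724 = (180 - 30*8)*2724 = (180 - 240)*2724 = -60*2724 = -163440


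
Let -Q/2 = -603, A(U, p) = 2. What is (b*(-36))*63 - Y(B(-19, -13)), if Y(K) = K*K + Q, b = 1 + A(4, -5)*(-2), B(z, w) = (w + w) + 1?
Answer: 4973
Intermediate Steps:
B(z, w) = 1 + 2*w (B(z, w) = 2*w + 1 = 1 + 2*w)
Q = 1206 (Q = -2*(-603) = 1206)
b = -3 (b = 1 + 2*(-2) = 1 - 4 = -3)
Y(K) = 1206 + K² (Y(K) = K*K + 1206 = K² + 1206 = 1206 + K²)
(b*(-36))*63 - Y(B(-19, -13)) = -3*(-36)*63 - (1206 + (1 + 2*(-13))²) = 108*63 - (1206 + (1 - 26)²) = 6804 - (1206 + (-25)²) = 6804 - (1206 + 625) = 6804 - 1*1831 = 6804 - 1831 = 4973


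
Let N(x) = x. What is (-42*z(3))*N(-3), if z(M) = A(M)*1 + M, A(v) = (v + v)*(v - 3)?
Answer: 378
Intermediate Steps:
A(v) = 2*v*(-3 + v) (A(v) = (2*v)*(-3 + v) = 2*v*(-3 + v))
z(M) = M + 2*M*(-3 + M) (z(M) = (2*M*(-3 + M))*1 + M = 2*M*(-3 + M) + M = M + 2*M*(-3 + M))
(-42*z(3))*N(-3) = -126*(-5 + 2*3)*(-3) = -126*(-5 + 6)*(-3) = -126*(-3) = 378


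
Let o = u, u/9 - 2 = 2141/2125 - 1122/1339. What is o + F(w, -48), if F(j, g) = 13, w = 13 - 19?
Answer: 92549566/2845375 ≈ 32.526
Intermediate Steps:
w = -6
u = 55559691/2845375 (u = 18 + 9*(2141/2125 - 1122/1339) = 18 + 9*(482549/2845375) = 18 + 4342941/2845375 = 55559691/2845375 ≈ 19.526)
o = 55559691/2845375 ≈ 19.526
o + F(w, -48) = 55559691/2845375 + 13 = 92549566/2845375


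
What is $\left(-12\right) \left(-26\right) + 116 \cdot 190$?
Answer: $22352$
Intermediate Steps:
$\left(-12\right) \left(-26\right) + 116 \cdot 190 = 312 + 22040 = 22352$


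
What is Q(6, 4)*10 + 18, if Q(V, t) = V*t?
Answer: 258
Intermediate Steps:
Q(6, 4)*10 + 18 = (6*4)*10 + 18 = 24*10 + 18 = 240 + 18 = 258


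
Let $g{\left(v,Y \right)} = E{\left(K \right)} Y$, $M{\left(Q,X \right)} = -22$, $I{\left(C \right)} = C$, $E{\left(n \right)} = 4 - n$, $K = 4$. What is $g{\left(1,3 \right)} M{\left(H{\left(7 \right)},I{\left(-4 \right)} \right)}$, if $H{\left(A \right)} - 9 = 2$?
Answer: $0$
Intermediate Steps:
$H{\left(A \right)} = 11$ ($H{\left(A \right)} = 9 + 2 = 11$)
$g{\left(v,Y \right)} = 0$ ($g{\left(v,Y \right)} = \left(4 - 4\right) Y = 0 Y = 0$)
$g{\left(1,3 \right)} M{\left(H{\left(7 \right)},I{\left(-4 \right)} \right)} = 0 \left(-22\right) = 0$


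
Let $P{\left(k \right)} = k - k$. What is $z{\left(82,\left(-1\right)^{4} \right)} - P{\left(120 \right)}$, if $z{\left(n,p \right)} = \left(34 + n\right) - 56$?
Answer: $60$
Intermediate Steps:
$P{\left(k \right)} = 0$
$z{\left(n,p \right)} = -22 + n$
$z{\left(82,\left(-1\right)^{4} \right)} - P{\left(120 \right)} = \left(-22 + 82\right) - 0 = 60 + 0 = 60$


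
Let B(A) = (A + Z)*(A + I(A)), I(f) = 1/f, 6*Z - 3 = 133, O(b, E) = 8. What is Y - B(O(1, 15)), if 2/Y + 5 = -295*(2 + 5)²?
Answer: -300246/1205 ≈ -249.17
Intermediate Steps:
Z = 68/3 (Z = ½ + (⅙)*133 = ½ + 133/6 = 68/3 ≈ 22.667)
B(A) = (68/3 + A)*(A + 1/A) (B(A) = (A + 68/3)*(A + 1/A) = (68/3 + A)*(A + 1/A))
Y = -1/7230 (Y = 2/(-5 - 295*(2 + 5)²) = 2/(-5 - 295*7²) = 2/(-5 - 295*49) = 2/(-5 - 14455) = 2/(-14460) = 2*(-1/14460) = -1/7230 ≈ -0.00013831)
Y - B(O(1, 15)) = -1/7230 - (1 + 8² + (68/3)*8 + (68/3)/8) = -1/7230 - (1 + 64 + 544/3 + (68/3)*(⅛)) = -1/7230 - (1 + 64 + 544/3 + 17/6) = -1/7230 - 1*1495/6 = -1/7230 - 1495/6 = -300246/1205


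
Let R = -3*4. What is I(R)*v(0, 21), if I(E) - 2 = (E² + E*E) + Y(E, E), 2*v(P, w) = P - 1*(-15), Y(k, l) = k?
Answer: 2085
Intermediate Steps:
v(P, w) = 15/2 + P/2 (v(P, w) = (P - 1*(-15))/2 = (P + 15)/2 = (15 + P)/2 = 15/2 + P/2)
R = -12
I(E) = 2 + E + 2*E² (I(E) = 2 + ((E² + E*E) + E) = 2 + ((E² + E²) + E) = 2 + (2*E² + E) = 2 + (E + 2*E²) = 2 + E + 2*E²)
I(R)*v(0, 21) = (2 - 12 + 2*(-12)²)*(15/2 + (½)*0) = (2 - 12 + 2*144)*(15/2 + 0) = (2 - 12 + 288)*(15/2) = 278*(15/2) = 2085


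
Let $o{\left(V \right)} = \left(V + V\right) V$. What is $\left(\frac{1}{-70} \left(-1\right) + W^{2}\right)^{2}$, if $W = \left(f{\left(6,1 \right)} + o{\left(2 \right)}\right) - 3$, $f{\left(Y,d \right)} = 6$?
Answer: $\frac{71757841}{4900} \approx 14644.0$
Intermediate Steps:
$o{\left(V \right)} = 2 V^{2}$ ($o{\left(V \right)} = 2 V V = 2 V^{2}$)
$W = 11$ ($W = \left(6 + 2 \cdot 2^{2}\right) - 3 = \left(6 + 2 \cdot 4\right) - 3 = \left(6 + 8\right) - 3 = 14 - 3 = 11$)
$\left(\frac{1}{-70} \left(-1\right) + W^{2}\right)^{2} = \left(\frac{1}{-70} \left(-1\right) + 11^{2}\right)^{2} = \left(\left(- \frac{1}{70}\right) \left(-1\right) + 121\right)^{2} = \left(\frac{1}{70} + 121\right)^{2} = \left(\frac{8471}{70}\right)^{2} = \frac{71757841}{4900}$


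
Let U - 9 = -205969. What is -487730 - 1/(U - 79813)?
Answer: -139380065289/285773 ≈ -4.8773e+5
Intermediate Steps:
U = -205960 (U = 9 - 205969 = -205960)
-487730 - 1/(U - 79813) = -487730 - 1/(-205960 - 79813) = -487730 - 1/(-285773) = -487730 - 1*(-1/285773) = -487730 + 1/285773 = -139380065289/285773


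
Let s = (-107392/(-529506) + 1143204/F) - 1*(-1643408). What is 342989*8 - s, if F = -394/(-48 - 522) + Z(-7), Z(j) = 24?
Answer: 1964052148684772/1863066861 ≈ 1.0542e+6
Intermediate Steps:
F = 7037/285 (F = -394/(-48 - 522) + 24 = -394/(-570) + 24 = -394*(-1/570) + 24 = 197/285 + 24 = 7037/285 ≈ 24.691)
s = 3148039368015460/1863066861 (s = (-107392/(-529506) + 1143204/(7037/285)) - 1*(-1643408) = (-107392*(-1/529506) + 1143204*(285/7037)) + 1643408 = (53696/264753 + 325813140/7037) + 1643408 = 86260384113172/1863066861 + 1643408 = 3148039368015460/1863066861 ≈ 1.6897e+6)
342989*8 - s = 342989*8 - 1*3148039368015460/1863066861 = 2743912 - 3148039368015460/1863066861 = 1964052148684772/1863066861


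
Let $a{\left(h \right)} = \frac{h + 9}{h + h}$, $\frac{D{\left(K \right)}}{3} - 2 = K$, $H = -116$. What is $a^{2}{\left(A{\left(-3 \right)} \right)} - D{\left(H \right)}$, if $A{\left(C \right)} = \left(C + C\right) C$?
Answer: $\frac{5481}{16} \approx 342.56$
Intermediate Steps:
$A{\left(C \right)} = 2 C^{2}$ ($A{\left(C \right)} = 2 C C = 2 C^{2}$)
$D{\left(K \right)} = 6 + 3 K$
$a{\left(h \right)} = \frac{9 + h}{2 h}$
$a^{2}{\left(A{\left(-3 \right)} \right)} - D{\left(H \right)} = \left(\frac{9 + 2 \left(-3\right)^{2}}{2 \cdot 2 \left(-3\right)^{2}}\right)^{2} - \left(6 + 3 \left(-116\right)\right) = \left(\frac{9 + 2 \cdot 9}{2 \cdot 2 \cdot 9}\right)^{2} - \left(6 - 348\right) = \left(\frac{9 + 18}{2 \cdot 18}\right)^{2} - -342 = \left(\frac{1}{2} \cdot \frac{1}{18} \cdot 27\right)^{2} + 342 = \left(\frac{3}{4}\right)^{2} + 342 = \frac{9}{16} + 342 = \frac{5481}{16}$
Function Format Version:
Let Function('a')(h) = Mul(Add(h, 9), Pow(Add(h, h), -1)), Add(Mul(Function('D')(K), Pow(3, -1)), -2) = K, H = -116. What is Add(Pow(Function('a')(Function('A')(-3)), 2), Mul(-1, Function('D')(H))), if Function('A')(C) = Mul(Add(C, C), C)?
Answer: Rational(5481, 16) ≈ 342.56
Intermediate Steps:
Function('A')(C) = Mul(2, Pow(C, 2)) (Function('A')(C) = Mul(Mul(2, C), C) = Mul(2, Pow(C, 2)))
Function('D')(K) = Add(6, Mul(3, K))
Function('a')(h) = Mul(Rational(1, 2), Pow(h, -1), Add(9, h)) (Function('a')(h) = Mul(Add(9, h), Pow(Mul(2, h), -1)) = Mul(Add(9, h), Mul(Rational(1, 2), Pow(h, -1))) = Mul(Rational(1, 2), Pow(h, -1), Add(9, h)))
Add(Pow(Function('a')(Function('A')(-3)), 2), Mul(-1, Function('D')(H))) = Add(Pow(Mul(Rational(1, 2), Pow(Mul(2, Pow(-3, 2)), -1), Add(9, Mul(2, Pow(-3, 2)))), 2), Mul(-1, Add(6, Mul(3, -116)))) = Add(Pow(Mul(Rational(1, 2), Pow(Mul(2, 9), -1), Add(9, Mul(2, 9))), 2), Mul(-1, Add(6, -348))) = Add(Pow(Mul(Rational(1, 2), Pow(18, -1), Add(9, 18)), 2), Mul(-1, -342)) = Add(Pow(Mul(Rational(1, 2), Rational(1, 18), 27), 2), 342) = Add(Pow(Rational(3, 4), 2), 342) = Add(Rational(9, 16), 342) = Rational(5481, 16)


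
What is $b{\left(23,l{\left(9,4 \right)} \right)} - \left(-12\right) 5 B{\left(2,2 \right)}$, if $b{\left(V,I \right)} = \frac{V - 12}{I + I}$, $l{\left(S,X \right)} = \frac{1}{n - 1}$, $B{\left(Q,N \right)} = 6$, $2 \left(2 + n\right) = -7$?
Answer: $\frac{1297}{4} \approx 324.25$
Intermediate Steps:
$n = - \frac{11}{2}$ ($n = -2 + \frac{1}{2} \left(-7\right) = -2 - \frac{7}{2} = - \frac{11}{2} \approx -5.5$)
$l{\left(S,X \right)} = - \frac{2}{13}$ ($l{\left(S,X \right)} = \frac{1}{- \frac{11}{2} - 1} = \frac{1}{- \frac{13}{2}} = - \frac{2}{13}$)
$b{\left(V,I \right)} = \frac{-12 + V}{2 I}$
$b{\left(23,l{\left(9,4 \right)} \right)} - \left(-12\right) 5 B{\left(2,2 \right)} = \frac{-12 + 23}{2 \left(- \frac{2}{13}\right)} - \left(-12\right) 5 \cdot 6 = \frac{1}{2} \left(- \frac{13}{2}\right) 11 - \left(-60\right) 6 = - \frac{143}{4} - -360 = - \frac{143}{4} + 360 = \frac{1297}{4}$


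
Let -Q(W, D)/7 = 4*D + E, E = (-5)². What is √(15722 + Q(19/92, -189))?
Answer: √20839 ≈ 144.36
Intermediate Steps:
E = 25
Q(W, D) = -175 - 28*D (Q(W, D) = -7*(4*D + 25) = -7*(25 + 4*D) = -175 - 28*D)
√(15722 + Q(19/92, -189)) = √(15722 + (-175 - 28*(-189))) = √(15722 + (-175 + 5292)) = √(15722 + 5117) = √20839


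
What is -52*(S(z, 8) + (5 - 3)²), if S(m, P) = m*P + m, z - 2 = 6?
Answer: -3952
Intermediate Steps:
z = 8 (z = 2 + 6 = 8)
S(m, P) = m + P*m (S(m, P) = P*m + m = m + P*m)
-52*(S(z, 8) + (5 - 3)²) = -52*(8*(1 + 8) + (5 - 3)²) = -52*(8*9 + 2²) = -52*(72 + 4) = -52*76 = -3952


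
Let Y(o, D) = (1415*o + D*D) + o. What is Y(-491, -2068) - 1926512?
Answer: 1654856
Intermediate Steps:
Y(o, D) = D**2 + 1416*o (Y(o, D) = (1415*o + D**2) + o = (D**2 + 1415*o) + o = D**2 + 1416*o)
Y(-491, -2068) - 1926512 = ((-2068)**2 + 1416*(-491)) - 1926512 = (4276624 - 695256) - 1926512 = 3581368 - 1926512 = 1654856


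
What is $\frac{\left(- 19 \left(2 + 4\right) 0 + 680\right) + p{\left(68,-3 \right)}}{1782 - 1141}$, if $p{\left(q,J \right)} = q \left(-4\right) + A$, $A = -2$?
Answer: $\frac{406}{641} \approx 0.63339$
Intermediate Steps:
$p{\left(q,J \right)} = -2 - 4 q$ ($p{\left(q,J \right)} = q \left(-4\right) - 2 = - 4 q - 2 = -2 - 4 q$)
$\frac{\left(- 19 \left(2 + 4\right) 0 + 680\right) + p{\left(68,-3 \right)}}{1782 - 1141} = \frac{\left(- 19 \left(2 + 4\right) 0 + 680\right) - 274}{1782 - 1141} = \frac{\left(- 19 \cdot 6 \cdot 0 + 680\right) - 274}{641} = \left(\left(\left(-19\right) 0 + 680\right) - 274\right) \frac{1}{641} = \left(\left(0 + 680\right) - 274\right) \frac{1}{641} = \left(680 - 274\right) \frac{1}{641} = 406 \cdot \frac{1}{641} = \frac{406}{641}$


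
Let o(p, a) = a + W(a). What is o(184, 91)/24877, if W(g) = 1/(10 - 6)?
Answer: 365/99508 ≈ 0.0036680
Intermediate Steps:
W(g) = ¼ (W(g) = 1/4 = ¼)
o(p, a) = ¼ + a (o(p, a) = a + ¼ = ¼ + a)
o(184, 91)/24877 = (¼ + 91)/24877 = (365/4)*(1/24877) = 365/99508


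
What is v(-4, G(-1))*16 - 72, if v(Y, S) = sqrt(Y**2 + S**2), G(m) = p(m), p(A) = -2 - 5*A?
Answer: 8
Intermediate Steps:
G(m) = -2 - 5*m
v(Y, S) = sqrt(S**2 + Y**2)
v(-4, G(-1))*16 - 72 = sqrt((-2 - 5*(-1))**2 + (-4)**2)*16 - 72 = sqrt((-2 + 5)**2 + 16)*16 - 72 = sqrt(3**2 + 16)*16 - 72 = sqrt(9 + 16)*16 - 72 = sqrt(25)*16 - 72 = 5*16 - 72 = 80 - 72 = 8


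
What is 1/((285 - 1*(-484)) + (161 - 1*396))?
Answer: 1/534 ≈ 0.0018727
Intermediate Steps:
1/((285 - 1*(-484)) + (161 - 1*396)) = 1/((285 + 484) + (161 - 396)) = 1/(769 - 235) = 1/534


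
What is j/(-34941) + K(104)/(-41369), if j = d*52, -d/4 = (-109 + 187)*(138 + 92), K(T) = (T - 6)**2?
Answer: 51344559172/481824743 ≈ 106.56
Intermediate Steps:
K(T) = (-6 + T)**2
d = -71760 (d = -4*(-109 + 187)*(138 + 92) = -312*230 = -4*17940 = -71760)
j = -3731520 (j = -71760*52 = -3731520)
j/(-34941) + K(104)/(-41369) = -3731520/(-34941) + (-6 + 104)**2/(-41369) = -3731520*(-1/34941) + 98**2*(-1/41369) = 1243840/11647 + 9604*(-1/41369) = 1243840/11647 - 9604/41369 = 51344559172/481824743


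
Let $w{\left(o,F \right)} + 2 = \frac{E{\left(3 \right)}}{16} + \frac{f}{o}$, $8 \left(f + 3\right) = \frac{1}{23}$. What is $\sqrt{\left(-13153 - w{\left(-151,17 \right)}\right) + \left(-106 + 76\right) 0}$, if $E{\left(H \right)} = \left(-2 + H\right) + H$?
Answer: $\frac{i \sqrt{2538032843426}}{13892} \approx 114.68 i$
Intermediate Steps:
$f = - \frac{551}{184}$ ($f = -3 + \frac{1}{8 \cdot 23} = -3 + \frac{1}{8} \cdot \frac{1}{23} = -3 + \frac{1}{184} = - \frac{551}{184} \approx -2.9946$)
$E{\left(H \right)} = -2 + 2 H$
$w{\left(o,F \right)} = - \frac{7}{4} - \frac{551}{184 o}$ ($w{\left(o,F \right)} = -2 + \left(\frac{-2 + 2 \cdot 3}{16} - \frac{551}{184 o}\right) = -2 + \left(\left(-2 + 6\right) \frac{1}{16} - \frac{551}{184 o}\right) = -2 + \left(4 \cdot \frac{1}{16} - \frac{551}{184 o}\right) = -2 + \left(\frac{1}{4} - \frac{551}{184 o}\right) = - \frac{7}{4} - \frac{551}{184 o}$)
$\sqrt{\left(-13153 - w{\left(-151,17 \right)}\right) + \left(-106 + 76\right) 0} = \sqrt{\left(-13153 - \frac{-551 - -48622}{184 \left(-151\right)}\right) + \left(-106 + 76\right) 0} = \sqrt{\left(-13153 - \frac{1}{184} \left(- \frac{1}{151}\right) \left(-551 + 48622\right)\right) - 0} = \sqrt{\left(-13153 - \frac{1}{184} \left(- \frac{1}{151}\right) 48071\right) + 0} = \sqrt{\left(-13153 - - \frac{48071}{27784}\right) + 0} = \sqrt{\left(-13153 + \frac{48071}{27784}\right) + 0} = \sqrt{- \frac{365394881}{27784} + 0} = \sqrt{- \frac{365394881}{27784}} = \frac{i \sqrt{2538032843426}}{13892}$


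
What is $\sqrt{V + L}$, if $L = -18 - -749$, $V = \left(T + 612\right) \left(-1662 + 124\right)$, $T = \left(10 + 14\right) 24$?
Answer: $i \sqrt{1826413} \approx 1351.4 i$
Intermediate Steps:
$T = 576$ ($T = 24 \cdot 24 = 576$)
$V = -1827144$ ($V = \left(576 + 612\right) \left(-1662 + 124\right) = 1188 \left(-1538\right) = -1827144$)
$L = 731$ ($L = -18 + 749 = 731$)
$\sqrt{V + L} = \sqrt{-1827144 + 731} = \sqrt{-1826413} = i \sqrt{1826413}$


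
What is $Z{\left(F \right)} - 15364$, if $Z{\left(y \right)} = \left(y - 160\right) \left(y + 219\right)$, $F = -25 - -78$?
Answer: $-44468$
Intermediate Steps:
$F = 53$ ($F = -25 + 78 = 53$)
$Z{\left(y \right)} = \left(-160 + y\right) \left(219 + y\right)$
$Z{\left(F \right)} - 15364 = \left(-35040 + 53^{2} + 59 \cdot 53\right) - 15364 = \left(-35040 + 2809 + 3127\right) - 15364 = -29104 - 15364 = -44468$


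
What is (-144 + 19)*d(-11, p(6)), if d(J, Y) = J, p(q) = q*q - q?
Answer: 1375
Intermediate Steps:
p(q) = q² - q
(-144 + 19)*d(-11, p(6)) = (-144 + 19)*(-11) = -125*(-11) = 1375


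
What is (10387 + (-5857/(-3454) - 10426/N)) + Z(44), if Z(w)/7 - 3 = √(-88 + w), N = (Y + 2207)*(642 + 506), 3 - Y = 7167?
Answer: 25575919982251/2456932093 + 14*I*√11 ≈ 10410.0 + 46.433*I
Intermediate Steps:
Y = -7164 (Y = 3 - 1*7167 = 3 - 7167 = -7164)
N = -5690636 (N = (-7164 + 2207)*(642 + 506) = -4957*1148 = -5690636)
Z(w) = 21 + 7*√(-88 + w)
(10387 + (-5857/(-3454) - 10426/N)) + Z(44) = (10387 + (-5857/(-3454) - 10426/(-5690636))) + (21 + 7*√(-88 + 44)) = (10387 + (-5857*(-1/3454) - 10426*(-1/5690636))) + (21 + 7*√(-44)) = (10387 + (5857/3454 + 5213/2845318)) + (21 + 7*(2*I*√11)) = (10387 + 4170758307/2456932093) + (21 + 14*I*√11) = 25524324408298/2456932093 + (21 + 14*I*√11) = 25575919982251/2456932093 + 14*I*√11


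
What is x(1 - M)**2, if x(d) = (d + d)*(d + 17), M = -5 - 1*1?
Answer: 112896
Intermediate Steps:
M = -6 (M = -5 - 1 = -6)
x(d) = 2*d*(17 + d) (x(d) = (2*d)*(17 + d) = 2*d*(17 + d))
x(1 - M)**2 = (2*(1 - 1*(-6))*(17 + (1 - 1*(-6))))**2 = (2*(1 + 6)*(17 + (1 + 6)))**2 = (2*7*(17 + 7))**2 = (2*7*24)**2 = 336**2 = 112896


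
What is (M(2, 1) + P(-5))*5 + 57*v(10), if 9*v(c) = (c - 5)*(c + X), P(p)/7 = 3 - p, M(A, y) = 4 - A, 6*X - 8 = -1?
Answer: 11585/18 ≈ 643.61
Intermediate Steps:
X = 7/6 (X = 4/3 + (1/6)*(-1) = 4/3 - 1/6 = 7/6 ≈ 1.1667)
P(p) = 21 - 7*p (P(p) = 7*(3 - p) = 21 - 7*p)
v(c) = (-5 + c)*(7/6 + c)/9 (v(c) = ((c - 5)*(c + 7/6))/9 = ((-5 + c)*(7/6 + c))/9 = (-5 + c)*(7/6 + c)/9)
(M(2, 1) + P(-5))*5 + 57*v(10) = ((4 - 1*2) + (21 - 7*(-5)))*5 + 57*(-35/54 - 23/54*10 + (1/9)*10**2) = ((4 - 2) + (21 + 35))*5 + 57*(-35/54 - 115/27 + (1/9)*100) = (2 + 56)*5 + 57*(-35/54 - 115/27 + 100/9) = 58*5 + 57*(335/54) = 290 + 6365/18 = 11585/18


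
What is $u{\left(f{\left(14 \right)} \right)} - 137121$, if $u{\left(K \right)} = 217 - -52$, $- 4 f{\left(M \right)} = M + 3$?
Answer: $-136852$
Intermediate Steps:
$f{\left(M \right)} = - \frac{3}{4} - \frac{M}{4}$ ($f{\left(M \right)} = - \frac{M + 3}{4} = - \frac{3 + M}{4} = - \frac{3}{4} - \frac{M}{4}$)
$u{\left(K \right)} = 269$ ($u{\left(K \right)} = 217 + 52 = 269$)
$u{\left(f{\left(14 \right)} \right)} - 137121 = 269 - 137121 = -136852$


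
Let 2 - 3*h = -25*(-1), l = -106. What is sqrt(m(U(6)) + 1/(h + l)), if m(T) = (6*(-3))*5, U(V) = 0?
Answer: I*sqrt(10466313)/341 ≈ 9.4873*I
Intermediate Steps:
h = -23/3 (h = 2/3 - (-25)*(-1)/3 = 2/3 - 1/3*25 = 2/3 - 25/3 = -23/3 ≈ -7.6667)
m(T) = -90 (m(T) = -18*5 = -90)
sqrt(m(U(6)) + 1/(h + l)) = sqrt(-90 + 1/(-23/3 - 106)) = sqrt(-90 + 1/(-341/3)) = sqrt(-90 - 3/341) = sqrt(-30693/341) = I*sqrt(10466313)/341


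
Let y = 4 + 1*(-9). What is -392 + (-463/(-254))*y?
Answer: -101883/254 ≈ -401.11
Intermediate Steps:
y = -5 (y = 4 - 9 = -5)
-392 + (-463/(-254))*y = -392 - 463/(-254)*(-5) = -392 - 463*(-1/254)*(-5) = -392 + (463/254)*(-5) = -392 - 2315/254 = -101883/254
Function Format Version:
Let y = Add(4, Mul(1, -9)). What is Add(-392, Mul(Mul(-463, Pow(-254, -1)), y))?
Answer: Rational(-101883, 254) ≈ -401.11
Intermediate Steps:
y = -5 (y = Add(4, -9) = -5)
Add(-392, Mul(Mul(-463, Pow(-254, -1)), y)) = Add(-392, Mul(Mul(-463, Pow(-254, -1)), -5)) = Add(-392, Mul(Mul(-463, Rational(-1, 254)), -5)) = Add(-392, Mul(Rational(463, 254), -5)) = Add(-392, Rational(-2315, 254)) = Rational(-101883, 254)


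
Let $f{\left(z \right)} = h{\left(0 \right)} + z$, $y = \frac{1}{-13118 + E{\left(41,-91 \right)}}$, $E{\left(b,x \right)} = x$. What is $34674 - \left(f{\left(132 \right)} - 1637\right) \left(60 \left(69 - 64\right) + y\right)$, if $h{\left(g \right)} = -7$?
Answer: $\frac{307124274}{629} \approx 4.8827 \cdot 10^{5}$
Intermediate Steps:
$y = - \frac{1}{13209}$ ($y = \frac{1}{-13118 - 91} = \frac{1}{-13209} = - \frac{1}{13209} \approx -7.5706 \cdot 10^{-5}$)
$f{\left(z \right)} = -7 + z$
$34674 - \left(f{\left(132 \right)} - 1637\right) \left(60 \left(69 - 64\right) + y\right) = 34674 - \left(\left(-7 + 132\right) - 1637\right) \left(60 \left(69 - 64\right) - \frac{1}{13209}\right) = 34674 - \left(125 - 1637\right) \left(60 \cdot 5 - \frac{1}{13209}\right) = 34674 - - 1512 \left(300 - \frac{1}{13209}\right) = 34674 - \left(-1512\right) \frac{3962699}{13209} = 34674 - - \frac{285314328}{629} = 34674 + \frac{285314328}{629} = \frac{307124274}{629}$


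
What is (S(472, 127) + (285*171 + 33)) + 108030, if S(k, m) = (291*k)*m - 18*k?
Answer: 17592006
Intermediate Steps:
S(k, m) = -18*k + 291*k*m (S(k, m) = 291*k*m - 18*k = -18*k + 291*k*m)
(S(472, 127) + (285*171 + 33)) + 108030 = (3*472*(-6 + 97*127) + (285*171 + 33)) + 108030 = (3*472*(-6 + 12319) + (48735 + 33)) + 108030 = (3*472*12313 + 48768) + 108030 = (17435208 + 48768) + 108030 = 17483976 + 108030 = 17592006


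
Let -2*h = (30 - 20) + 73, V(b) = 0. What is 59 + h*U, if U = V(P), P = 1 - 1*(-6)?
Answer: 59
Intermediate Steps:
P = 7 (P = 1 + 6 = 7)
U = 0
h = -83/2 (h = -((30 - 20) + 73)/2 = -(10 + 73)/2 = -½*83 = -83/2 ≈ -41.500)
59 + h*U = 59 - 83/2*0 = 59 + 0 = 59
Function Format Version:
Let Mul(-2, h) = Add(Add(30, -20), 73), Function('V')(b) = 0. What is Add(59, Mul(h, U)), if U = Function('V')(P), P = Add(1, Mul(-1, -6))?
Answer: 59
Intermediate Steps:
P = 7 (P = Add(1, 6) = 7)
U = 0
h = Rational(-83, 2) (h = Mul(Rational(-1, 2), Add(Add(30, -20), 73)) = Mul(Rational(-1, 2), Add(10, 73)) = Mul(Rational(-1, 2), 83) = Rational(-83, 2) ≈ -41.500)
Add(59, Mul(h, U)) = Add(59, Mul(Rational(-83, 2), 0)) = Add(59, 0) = 59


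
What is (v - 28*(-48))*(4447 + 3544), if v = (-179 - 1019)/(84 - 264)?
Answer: 971377969/90 ≈ 1.0793e+7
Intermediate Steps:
v = 599/90 (v = -1198/(-180) = -1198*(-1/180) = 599/90 ≈ 6.6556)
(v - 28*(-48))*(4447 + 3544) = (599/90 - 28*(-48))*(4447 + 3544) = (599/90 + 1344)*7991 = (121559/90)*7991 = 971377969/90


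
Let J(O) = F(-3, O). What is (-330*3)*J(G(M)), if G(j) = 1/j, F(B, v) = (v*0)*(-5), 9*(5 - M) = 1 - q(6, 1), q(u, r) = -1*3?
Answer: 0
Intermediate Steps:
q(u, r) = -3
M = 41/9 (M = 5 - (1 - 1*(-3))/9 = 5 - (1 + 3)/9 = 5 - ⅑*4 = 5 - 4/9 = 41/9 ≈ 4.5556)
F(B, v) = 0 (F(B, v) = 0*(-5) = 0)
J(O) = 0
(-330*3)*J(G(M)) = -330*3*0 = -990*0 = 0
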